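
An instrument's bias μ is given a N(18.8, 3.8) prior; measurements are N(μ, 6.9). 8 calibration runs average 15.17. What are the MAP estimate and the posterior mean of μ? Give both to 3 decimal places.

MAP estimate = 15.842, posterior mean = 15.842

Posterior for μ is Normal. Precision-weighted mean: (1/3.8·18.8 + 8/6.9·15.17) / (1/3.8 + 8/6.9) = 15.842.
A Normal posterior is symmetric, so mode = mean.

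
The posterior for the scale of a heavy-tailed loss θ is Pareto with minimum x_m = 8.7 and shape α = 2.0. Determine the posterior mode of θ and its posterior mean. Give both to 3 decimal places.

The Pareto density is strictly decreasing on [x_m, ∞), so the mode is x_m = 8.700.
Mean = α·x_m/(α−1) = 2.0·8.7/1.0 = 17.400.
Right-skewed posterior ⇒ mode < mean.

MAP: 8.700. Posterior mean: 17.400.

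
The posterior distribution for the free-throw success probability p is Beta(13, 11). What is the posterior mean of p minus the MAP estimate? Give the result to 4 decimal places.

-0.0038

Mode = (13−1)/(13+11−2) = 12/22 = 0.5455.
Mean = 13/(13+11) = 13/24 = 0.5417.
Difference = 0.5417 − 0.5455 = -0.0038.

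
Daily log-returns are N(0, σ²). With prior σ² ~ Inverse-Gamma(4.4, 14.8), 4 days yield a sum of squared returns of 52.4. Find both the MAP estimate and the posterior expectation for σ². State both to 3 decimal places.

σ²_MAP = 5.541, E[σ²|data] = 7.593

Posterior: Inverse-Gamma(shape = 4.4+4/2 = 6.4, scale = 14.8+52.4/2 = 41.0).
Mode = β/(α+1) = 41.0/7.4 = 5.541.
Mean = β/(α−1) = 41.0/5.4 = 7.593.
The posterior is right-skewed, so the mean exceeds the mode.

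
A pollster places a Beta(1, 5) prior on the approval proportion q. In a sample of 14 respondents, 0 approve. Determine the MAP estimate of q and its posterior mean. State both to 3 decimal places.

Posterior: Beta(1+0, 5+14) = Beta(1, 19).
Since α = 1 ≤ 1 and β > 1, the Beta density is monotone decreasing on [0,1]; the mode is at 0.
Mean = 1/(1+19) = 0.050.

MAP = 0.000, posterior mean = 0.050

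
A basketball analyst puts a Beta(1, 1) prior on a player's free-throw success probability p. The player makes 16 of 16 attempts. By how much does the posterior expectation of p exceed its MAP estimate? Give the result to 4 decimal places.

-0.0556

Posterior: Beta(1+16, 1+0) = Beta(17, 1).
Since β = 1 ≤ 1 and α > 1, the Beta density is monotone increasing on [0,1]; the mode is at 1.
Mean = 17/(17+1) = 0.9444.
Difference = 0.9444 − 1.0000 = -0.0556.
Mode > mean: the posterior has a left tail.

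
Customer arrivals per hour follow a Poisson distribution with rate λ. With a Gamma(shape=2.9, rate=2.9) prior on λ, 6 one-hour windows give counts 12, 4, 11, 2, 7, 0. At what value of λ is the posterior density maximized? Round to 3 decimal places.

Σ counts = 36. Posterior: Gamma(shape = 2.9+36 = 38.9, rate = 2.9+6 = 8.9).
Mode = (α−1)/β = 37.9/8.9 = 4.258.
Mean = α/β = 38.9/8.9 = 4.371.
This is the posterior mode — the MAP estimate.

4.258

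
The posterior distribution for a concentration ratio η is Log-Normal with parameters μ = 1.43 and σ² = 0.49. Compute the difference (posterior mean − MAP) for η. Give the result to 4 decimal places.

Mode = exp(μ − σ²) = exp(0.94) = 2.5600.
Mean = exp(μ + σ²/2) = exp(1.675) = 5.3388.
Difference = 5.3388 − 2.5600 = 2.7788.
The posterior is right-skewed, so the mean exceeds the mode.

2.7788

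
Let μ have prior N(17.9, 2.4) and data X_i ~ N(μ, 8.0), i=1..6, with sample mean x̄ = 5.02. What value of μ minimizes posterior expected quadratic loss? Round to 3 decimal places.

Posterior for μ is Normal. Precision-weighted mean: (1/2.4·17.9 + 6/8.0·5.02) / (1/2.4 + 6/8.0) = 9.620.
A Normal posterior is symmetric, so mode = mean.
Quadratic loss ⇒ the optimal estimator is the posterior mean.

9.620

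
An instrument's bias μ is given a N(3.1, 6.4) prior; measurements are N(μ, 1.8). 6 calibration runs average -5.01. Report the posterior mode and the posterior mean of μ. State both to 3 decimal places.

Posterior for μ is Normal. Precision-weighted mean: (1/6.4·3.1 + 6/1.8·-5.01) / (1/6.4 + 6/1.8) = -4.647.
A Normal posterior is symmetric, so mode = mean.

MAP = -4.647, posterior mean = -4.647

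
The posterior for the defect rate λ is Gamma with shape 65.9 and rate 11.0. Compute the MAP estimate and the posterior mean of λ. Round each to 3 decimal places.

MAP: 5.900. Posterior mean: 5.991.

Mode = (α−1)/β = 64.9/11.0 = 5.900.
Mean = α/β = 65.9/11.0 = 5.991.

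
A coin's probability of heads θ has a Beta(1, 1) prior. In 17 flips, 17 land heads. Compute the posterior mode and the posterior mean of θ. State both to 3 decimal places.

Posterior: Beta(1+17, 1+0) = Beta(18, 1).
Since β = 1 ≤ 1 and α > 1, the Beta density is monotone increasing on [0,1]; the mode is at 1.
Mean = 18/(18+1) = 0.947.

MAP = 1.000; posterior mean = 0.947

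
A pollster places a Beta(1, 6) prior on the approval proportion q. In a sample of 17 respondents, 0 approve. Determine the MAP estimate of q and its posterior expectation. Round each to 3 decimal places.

Posterior: Beta(1+0, 6+17) = Beta(1, 23).
Since α = 1 ≤ 1 and β > 1, the Beta density is monotone decreasing on [0,1]; the mode is at 0.
Mean = 1/(1+23) = 0.042.
The mean is pulled above the mode by the posterior's right skew.

MAP estimate = 0.000, posterior expectation = 0.042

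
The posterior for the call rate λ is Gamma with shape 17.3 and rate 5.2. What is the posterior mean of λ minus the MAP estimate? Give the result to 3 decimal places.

Mode = (α−1)/β = 16.3/5.2 = 3.135.
Mean = α/β = 17.3/5.2 = 3.327.
Difference = 3.327 − 3.135 = 0.192.

0.192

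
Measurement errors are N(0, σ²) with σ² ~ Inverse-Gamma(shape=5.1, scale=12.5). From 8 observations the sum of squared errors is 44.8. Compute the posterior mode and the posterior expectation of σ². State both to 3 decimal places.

posterior mode = 3.455, posterior expectation = 4.309

Posterior: Inverse-Gamma(shape = 5.1+8/2 = 9.1, scale = 12.5+44.8/2 = 34.9).
Mode = β/(α+1) = 34.9/10.1 = 3.455.
Mean = β/(α−1) = 34.9/8.1 = 4.309.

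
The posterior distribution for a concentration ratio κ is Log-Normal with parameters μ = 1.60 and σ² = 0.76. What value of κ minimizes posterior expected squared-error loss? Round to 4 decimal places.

7.2427

Mode = exp(μ − σ²) = exp(0.84) = 2.3164.
Mean = exp(μ + σ²/2) = exp(1.980) = 7.2427.
Squared-error loss ⇒ the optimal estimator is the posterior mean.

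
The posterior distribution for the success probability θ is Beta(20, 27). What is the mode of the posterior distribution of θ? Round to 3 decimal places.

Mode = (20−1)/(20+27−2) = 19/45 = 0.422.
Mean = 20/(20+27) = 20/47 = 0.426.
This is the posterior mode — the MAP estimate.

0.422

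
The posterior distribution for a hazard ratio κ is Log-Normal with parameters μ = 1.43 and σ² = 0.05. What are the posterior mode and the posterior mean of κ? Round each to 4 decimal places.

Mode = exp(μ − σ²) = exp(1.38) = 3.9749.
Mean = exp(μ + σ²/2) = exp(1.455) = 4.2845.

MAP: 3.9749. Posterior mean: 4.2845.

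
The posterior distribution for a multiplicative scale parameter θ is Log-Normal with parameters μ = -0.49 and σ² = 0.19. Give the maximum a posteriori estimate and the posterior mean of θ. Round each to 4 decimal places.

maximum a posteriori estimate = 0.5066, posterior mean = 0.6737

Mode = exp(μ − σ²) = exp(-0.68) = 0.5066.
Mean = exp(μ + σ²/2) = exp(-0.395) = 0.6737.
Mean > mode: the posterior has a right tail.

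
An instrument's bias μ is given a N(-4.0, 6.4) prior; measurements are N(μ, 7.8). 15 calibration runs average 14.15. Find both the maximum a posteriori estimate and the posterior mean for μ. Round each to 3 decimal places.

maximum a posteriori estimate = 12.786, posterior mean = 12.786

Posterior for μ is Normal. Precision-weighted mean: (1/6.4·-4.0 + 15/7.8·14.15) / (1/6.4 + 15/7.8) = 12.786.
A Normal posterior is symmetric, so mode = mean.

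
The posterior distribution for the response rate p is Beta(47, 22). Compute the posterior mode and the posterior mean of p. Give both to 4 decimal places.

Mode = (47−1)/(47+22−2) = 46/67 = 0.6866.
Mean = 47/(47+22) = 47/69 = 0.6812.
The mean is pulled below the mode by the posterior's left skew.

MAP = 0.6866, posterior mean = 0.6812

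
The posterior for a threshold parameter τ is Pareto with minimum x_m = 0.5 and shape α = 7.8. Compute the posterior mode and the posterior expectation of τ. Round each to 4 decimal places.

The Pareto density is strictly decreasing on [x_m, ∞), so the mode is x_m = 0.5000.
Mean = α·x_m/(α−1) = 7.8·0.5/6.8 = 0.5735.
Mean > mode: the posterior has a right tail.

posterior mode = 0.5000, posterior expectation = 0.5735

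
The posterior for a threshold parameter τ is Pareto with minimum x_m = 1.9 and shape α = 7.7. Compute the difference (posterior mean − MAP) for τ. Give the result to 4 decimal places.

The Pareto density is strictly decreasing on [x_m, ∞), so the mode is x_m = 1.9000.
Mean = α·x_m/(α−1) = 7.7·1.9/6.7 = 2.1836.
Difference = 2.1836 − 1.9000 = 0.2836.
The mean is pulled above the mode by the posterior's right skew.

0.2836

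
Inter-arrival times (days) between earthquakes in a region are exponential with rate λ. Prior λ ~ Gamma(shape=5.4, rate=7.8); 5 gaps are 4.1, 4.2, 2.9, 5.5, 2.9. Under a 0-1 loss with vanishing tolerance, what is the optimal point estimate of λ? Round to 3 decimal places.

0.343

Σ times = 19.6. Posterior: Gamma(shape = 5.4+5 = 10.4, rate = 7.8+19.6 = 27.4).
Mode = (α−1)/β = 9.4/27.4 = 0.343.
Mean = α/β = 10.4/27.4 = 0.380.
This is the posterior mode — the MAP estimate.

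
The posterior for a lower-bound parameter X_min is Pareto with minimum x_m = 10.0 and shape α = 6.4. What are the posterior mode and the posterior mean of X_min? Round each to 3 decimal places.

The Pareto density is strictly decreasing on [x_m, ∞), so the mode is x_m = 10.000.
Mean = α·x_m/(α−1) = 6.4·10.0/5.4 = 11.852.
The mean is pulled above the mode by the posterior's right skew.

MAP: 10.000. Posterior mean: 11.852.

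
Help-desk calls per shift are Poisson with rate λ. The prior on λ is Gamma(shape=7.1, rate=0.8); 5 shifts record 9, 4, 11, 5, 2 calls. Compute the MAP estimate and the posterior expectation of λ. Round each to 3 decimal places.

Σ counts = 31. Posterior: Gamma(shape = 7.1+31 = 38.1, rate = 0.8+5 = 5.8).
Mode = (α−1)/β = 37.1/5.8 = 6.397.
Mean = α/β = 38.1/5.8 = 6.569.

MAP = 6.397; posterior mean = 6.569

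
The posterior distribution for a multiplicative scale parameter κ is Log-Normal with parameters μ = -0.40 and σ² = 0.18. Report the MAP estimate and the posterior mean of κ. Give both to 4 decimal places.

Mode = exp(μ − σ²) = exp(-0.58) = 0.5599.
Mean = exp(μ + σ²/2) = exp(-0.310) = 0.7334.
The mean is pulled above the mode by the posterior's right skew.

MAP estimate = 0.5599, posterior mean = 0.7334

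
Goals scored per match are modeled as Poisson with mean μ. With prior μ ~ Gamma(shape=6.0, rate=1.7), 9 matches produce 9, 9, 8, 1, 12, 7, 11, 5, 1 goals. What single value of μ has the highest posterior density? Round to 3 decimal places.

6.355

Σ counts = 63. Posterior: Gamma(shape = 6.0+63 = 69.0, rate = 1.7+9 = 10.7).
Mode = (α−1)/β = 68.0/10.7 = 6.355.
Mean = α/β = 69.0/10.7 = 6.449.
This is the posterior mode — the MAP estimate.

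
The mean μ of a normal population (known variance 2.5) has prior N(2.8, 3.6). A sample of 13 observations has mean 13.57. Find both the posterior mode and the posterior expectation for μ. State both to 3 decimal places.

Posterior for μ is Normal. Precision-weighted mean: (1/3.6·2.8 + 13/2.5·13.57) / (1/3.6 + 13/2.5) = 13.024.
A Normal posterior is symmetric, so mode = mean.

MAP: 13.024. Posterior mean: 13.024.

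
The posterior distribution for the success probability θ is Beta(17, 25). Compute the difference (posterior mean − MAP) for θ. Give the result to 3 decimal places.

Mode = (17−1)/(17+25−2) = 16/40 = 0.400.
Mean = 17/(17+25) = 17/42 = 0.405.
Difference = 0.405 − 0.400 = 0.005.
Mean > mode: the posterior has a right tail.

0.005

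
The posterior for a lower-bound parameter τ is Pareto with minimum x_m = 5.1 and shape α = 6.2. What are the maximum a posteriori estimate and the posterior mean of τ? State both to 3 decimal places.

MAP: 5.100. Posterior mean: 6.081.

The Pareto density is strictly decreasing on [x_m, ∞), so the mode is x_m = 5.100.
Mean = α·x_m/(α−1) = 6.2·5.1/5.2 = 6.081.
The mean is pulled above the mode by the posterior's right skew.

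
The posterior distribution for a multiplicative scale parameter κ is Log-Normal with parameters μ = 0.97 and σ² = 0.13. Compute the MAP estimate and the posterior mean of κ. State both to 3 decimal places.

MAP = 2.316, posterior mean = 2.815

Mode = exp(μ − σ²) = exp(0.84) = 2.316.
Mean = exp(μ + σ²/2) = exp(1.035) = 2.815.
The posterior is right-skewed, so the mean exceeds the mode.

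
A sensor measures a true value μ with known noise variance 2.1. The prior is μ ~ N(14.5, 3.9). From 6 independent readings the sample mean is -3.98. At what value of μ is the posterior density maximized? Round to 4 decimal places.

Posterior for μ is Normal. Precision-weighted mean: (1/3.9·14.5 + 6/2.1·-3.98) / (1/3.9 + 6/2.1) = -2.4581.
A Normal posterior is symmetric, so mode = mean.
This is the posterior mode — the MAP estimate.

-2.4581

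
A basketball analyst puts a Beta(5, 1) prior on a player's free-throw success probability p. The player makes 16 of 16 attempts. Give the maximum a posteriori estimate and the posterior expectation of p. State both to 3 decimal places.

MAP = 1.000, posterior mean = 0.955

Posterior: Beta(5+16, 1+0) = Beta(21, 1).
Since β = 1 ≤ 1 and α > 1, the Beta density is monotone increasing on [0,1]; the mode is at 1.
Mean = 21/(21+1) = 0.955.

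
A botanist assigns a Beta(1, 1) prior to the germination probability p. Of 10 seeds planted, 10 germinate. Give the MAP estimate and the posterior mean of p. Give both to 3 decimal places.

p_MAP = 1.000, E[p|data] = 0.917

Posterior: Beta(1+10, 1+0) = Beta(11, 1).
Since β = 1 ≤ 1 and α > 1, the Beta density is monotone increasing on [0,1]; the mode is at 1.
Mean = 11/(11+1) = 0.917.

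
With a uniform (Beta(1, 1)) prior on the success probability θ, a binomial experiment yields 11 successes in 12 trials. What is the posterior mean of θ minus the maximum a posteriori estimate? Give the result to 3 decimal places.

Posterior: Beta(1+11, 1+1) = Beta(12, 2).
Mode = (12−1)/(12+2−2) = 11/12 = 0.917.
With a flat prior the MAP equals the MLE, 11/12.
Mean = 12/(12+2) = 12/14 = 0.857.
Difference = 0.857 − 0.917 = -0.060.
The posterior is left-skewed, so the mode exceeds the mean.

-0.060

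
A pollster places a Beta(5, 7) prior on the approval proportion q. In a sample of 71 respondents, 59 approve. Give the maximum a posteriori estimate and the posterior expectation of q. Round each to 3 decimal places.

Posterior: Beta(5+59, 7+12) = Beta(64, 19).
Mode = (64−1)/(64+19−2) = 63/81 = 0.778.
Mean = 64/(64+19) = 64/83 = 0.771.
The posterior is left-skewed, so the mode exceeds the mean.

MAP = 0.778, posterior mean = 0.771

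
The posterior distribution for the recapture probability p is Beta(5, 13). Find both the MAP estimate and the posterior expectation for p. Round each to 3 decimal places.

p_MAP = 0.250, E[p|data] = 0.278

Mode = (5−1)/(5+13−2) = 4/16 = 0.250.
Mean = 5/(5+13) = 5/18 = 0.278.
The mean is pulled above the mode by the posterior's right skew.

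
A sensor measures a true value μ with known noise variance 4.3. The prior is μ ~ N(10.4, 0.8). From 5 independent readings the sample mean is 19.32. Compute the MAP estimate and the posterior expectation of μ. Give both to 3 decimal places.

Posterior for μ is Normal. Precision-weighted mean: (1/0.8·10.4 + 5/4.3·19.32) / (1/0.8 + 5/4.3) = 14.699.
A Normal posterior is symmetric, so mode = mean.

μ_MAP = 14.699, E[μ|data] = 14.699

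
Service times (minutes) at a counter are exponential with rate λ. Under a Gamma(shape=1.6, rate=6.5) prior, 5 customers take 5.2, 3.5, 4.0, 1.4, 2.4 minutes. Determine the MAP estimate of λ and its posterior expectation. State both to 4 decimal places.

Σ times = 16.5. Posterior: Gamma(shape = 1.6+5 = 6.6, rate = 6.5+16.5 = 23.0).
Mode = (α−1)/β = 5.6/23.0 = 0.2435.
Mean = α/β = 6.6/23.0 = 0.2870.
Right-skewed posterior ⇒ mode < mean.

MAP estimate = 0.2435, posterior expectation = 0.2870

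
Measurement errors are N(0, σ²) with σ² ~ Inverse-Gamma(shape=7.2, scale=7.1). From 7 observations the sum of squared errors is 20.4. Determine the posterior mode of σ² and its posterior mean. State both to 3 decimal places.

Posterior: Inverse-Gamma(shape = 7.2+7/2 = 10.7, scale = 7.1+20.4/2 = 17.3).
Mode = β/(α+1) = 17.3/11.7 = 1.479.
Mean = β/(α−1) = 17.3/9.7 = 1.784.

MAP: 1.479. Posterior mean: 1.784.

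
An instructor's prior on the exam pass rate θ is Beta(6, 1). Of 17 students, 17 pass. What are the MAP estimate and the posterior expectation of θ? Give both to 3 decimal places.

Posterior: Beta(6+17, 1+0) = Beta(23, 1).
Since β = 1 ≤ 1 and α > 1, the Beta density is monotone increasing on [0,1]; the mode is at 1.
Mean = 23/(23+1) = 0.958.

MAP = 1.000, posterior mean = 0.958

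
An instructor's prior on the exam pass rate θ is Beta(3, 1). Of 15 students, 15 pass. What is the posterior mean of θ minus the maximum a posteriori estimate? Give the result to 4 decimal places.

-0.0526

Posterior: Beta(3+15, 1+0) = Beta(18, 1).
Since β = 1 ≤ 1 and α > 1, the Beta density is monotone increasing on [0,1]; the mode is at 1.
Mean = 18/(18+1) = 0.9474.
Difference = 0.9474 − 1.0000 = -0.0526.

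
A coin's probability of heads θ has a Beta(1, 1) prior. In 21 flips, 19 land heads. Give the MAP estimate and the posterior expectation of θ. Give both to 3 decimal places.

MAP estimate = 0.905, posterior expectation = 0.870

Posterior: Beta(1+19, 1+2) = Beta(20, 3).
Mode = (20−1)/(20+3−2) = 19/21 = 0.905.
With a flat prior the MAP equals the MLE, 19/21.
Mean = 20/(20+3) = 20/23 = 0.870.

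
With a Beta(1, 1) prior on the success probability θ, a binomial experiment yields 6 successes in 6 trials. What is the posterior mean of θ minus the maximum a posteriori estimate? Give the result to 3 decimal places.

-0.125

Posterior: Beta(1+6, 1+0) = Beta(7, 1).
Since β = 1 ≤ 1 and α > 1, the Beta density is monotone increasing on [0,1]; the mode is at 1.
Mean = 7/(7+1) = 0.875.
Difference = 0.875 − 1.000 = -0.125.
The posterior is left-skewed, so the mode exceeds the mean.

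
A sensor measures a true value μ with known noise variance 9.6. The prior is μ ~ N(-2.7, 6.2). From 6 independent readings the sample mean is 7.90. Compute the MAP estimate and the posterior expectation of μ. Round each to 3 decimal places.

MAP estimate = 5.726, posterior expectation = 5.726

Posterior for μ is Normal. Precision-weighted mean: (1/6.2·-2.7 + 6/9.6·7.90) / (1/6.2 + 6/9.6) = 5.726.
A Normal posterior is symmetric, so mode = mean.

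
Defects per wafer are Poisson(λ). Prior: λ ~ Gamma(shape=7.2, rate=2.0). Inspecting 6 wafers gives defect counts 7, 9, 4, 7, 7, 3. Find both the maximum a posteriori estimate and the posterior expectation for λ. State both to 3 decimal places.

MAP: 5.400. Posterior mean: 5.525.

Σ counts = 37. Posterior: Gamma(shape = 7.2+37 = 44.2, rate = 2.0+6 = 8.0).
Mode = (α−1)/β = 43.2/8.0 = 5.400.
Mean = α/β = 44.2/8.0 = 5.525.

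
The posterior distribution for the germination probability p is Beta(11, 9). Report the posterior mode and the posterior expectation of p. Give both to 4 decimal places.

MAP: 0.5556. Posterior mean: 0.5500.

Mode = (11−1)/(11+9−2) = 10/18 = 0.5556.
Mean = 11/(11+9) = 11/20 = 0.5500.
The posterior is left-skewed, so the mode exceeds the mean.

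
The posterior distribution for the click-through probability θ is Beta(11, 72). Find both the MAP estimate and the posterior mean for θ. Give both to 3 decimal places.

Mode = (11−1)/(11+72−2) = 10/81 = 0.123.
Mean = 11/(11+72) = 11/83 = 0.133.

MAP = 0.123, posterior mean = 0.133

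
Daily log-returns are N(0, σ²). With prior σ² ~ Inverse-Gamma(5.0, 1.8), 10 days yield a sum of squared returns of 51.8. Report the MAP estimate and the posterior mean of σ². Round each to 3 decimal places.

Posterior: Inverse-Gamma(shape = 5.0+10/2 = 10.0, scale = 1.8+51.8/2 = 27.7).
Mode = β/(α+1) = 27.7/11.0 = 2.518.
Mean = β/(α−1) = 27.7/9.0 = 3.078.

MAP estimate = 2.518, posterior mean = 3.078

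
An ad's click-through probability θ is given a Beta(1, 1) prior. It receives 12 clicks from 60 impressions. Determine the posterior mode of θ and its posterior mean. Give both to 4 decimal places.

Posterior: Beta(1+12, 1+48) = Beta(13, 49).
Mode = (13−1)/(13+49−2) = 12/60 = 0.2000.
Mean = 13/(13+49) = 13/62 = 0.2097.

MAP = 0.2000; posterior mean = 0.2097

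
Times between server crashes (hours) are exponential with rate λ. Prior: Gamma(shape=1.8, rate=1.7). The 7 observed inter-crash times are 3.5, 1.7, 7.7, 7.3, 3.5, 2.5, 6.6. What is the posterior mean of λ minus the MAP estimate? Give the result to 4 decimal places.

0.0290

Σ times = 32.8. Posterior: Gamma(shape = 1.8+7 = 8.8, rate = 1.7+32.8 = 34.5).
Mode = (α−1)/β = 7.8/34.5 = 0.2261.
Mean = α/β = 8.8/34.5 = 0.2551.
Difference = 0.2551 − 0.2261 = 0.0290.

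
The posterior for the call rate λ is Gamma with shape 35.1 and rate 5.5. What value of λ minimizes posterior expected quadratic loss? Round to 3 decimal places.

6.382

Mode = (α−1)/β = 34.1/5.5 = 6.200.
Mean = α/β = 35.1/5.5 = 6.382.
Quadratic loss ⇒ the optimal estimator is the posterior mean.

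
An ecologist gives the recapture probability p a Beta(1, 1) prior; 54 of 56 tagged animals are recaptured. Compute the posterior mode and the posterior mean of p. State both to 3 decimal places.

Posterior: Beta(1+54, 1+2) = Beta(55, 3).
Mode = (55−1)/(55+3−2) = 54/56 = 0.964.
With a flat prior the MAP equals the MLE, 54/56.
Mean = 55/(55+3) = 55/58 = 0.948.

MAP = 0.964; posterior mean = 0.948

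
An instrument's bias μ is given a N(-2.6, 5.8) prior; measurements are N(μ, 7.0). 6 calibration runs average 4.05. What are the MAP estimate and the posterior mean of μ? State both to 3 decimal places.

Posterior for μ is Normal. Precision-weighted mean: (1/5.8·-2.6 + 6/7.0·4.05) / (1/5.8 + 6/7.0) = 2.936.
A Normal posterior is symmetric, so mode = mean.

MAP: 2.936. Posterior mean: 2.936.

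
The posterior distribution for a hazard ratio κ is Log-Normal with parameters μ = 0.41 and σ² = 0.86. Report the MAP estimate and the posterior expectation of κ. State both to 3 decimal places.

MAP = 0.638; posterior mean = 2.316

Mode = exp(μ − σ²) = exp(-0.45) = 0.638.
Mean = exp(μ + σ²/2) = exp(0.840) = 2.316.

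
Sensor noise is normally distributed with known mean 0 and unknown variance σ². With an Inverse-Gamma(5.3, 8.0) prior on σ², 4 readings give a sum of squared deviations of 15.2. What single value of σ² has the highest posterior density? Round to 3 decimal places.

1.880

Posterior: Inverse-Gamma(shape = 5.3+4/2 = 7.3, scale = 8.0+15.2/2 = 15.6).
Mode = β/(α+1) = 15.6/8.3 = 1.880.
Mean = β/(α−1) = 15.6/6.3 = 2.476.
This is the posterior mode — the MAP estimate.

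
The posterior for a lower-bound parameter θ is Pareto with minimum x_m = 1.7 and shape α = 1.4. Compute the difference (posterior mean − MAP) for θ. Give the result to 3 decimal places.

4.250

The Pareto density is strictly decreasing on [x_m, ∞), so the mode is x_m = 1.700.
Mean = α·x_m/(α−1) = 1.4·1.7/0.4 = 5.950.
Difference = 5.950 − 1.700 = 4.250.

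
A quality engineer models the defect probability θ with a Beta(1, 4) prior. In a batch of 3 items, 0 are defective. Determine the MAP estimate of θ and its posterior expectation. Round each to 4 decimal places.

MAP = 0.0000, posterior mean = 0.1250

Posterior: Beta(1+0, 4+3) = Beta(1, 7).
Since α = 1 ≤ 1 and β > 1, the Beta density is monotone decreasing on [0,1]; the mode is at 0.
Mean = 1/(1+7) = 0.1250.
The mean is pulled above the mode by the posterior's right skew.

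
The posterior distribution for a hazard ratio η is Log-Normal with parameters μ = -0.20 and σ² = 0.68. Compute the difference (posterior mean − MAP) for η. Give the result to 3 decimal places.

Mode = exp(μ − σ²) = exp(-0.88) = 0.415.
Mean = exp(μ + σ²/2) = exp(0.140) = 1.150.
Difference = 1.150 − 0.415 = 0.735.

0.735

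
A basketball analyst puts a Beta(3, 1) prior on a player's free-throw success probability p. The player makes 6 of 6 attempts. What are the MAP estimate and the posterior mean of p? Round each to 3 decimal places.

MAP = 1.000; posterior mean = 0.900

Posterior: Beta(3+6, 1+0) = Beta(9, 1).
Since β = 1 ≤ 1 and α > 1, the Beta density is monotone increasing on [0,1]; the mode is at 1.
Mean = 9/(9+1) = 0.900.
The mean is pulled below the mode by the posterior's left skew.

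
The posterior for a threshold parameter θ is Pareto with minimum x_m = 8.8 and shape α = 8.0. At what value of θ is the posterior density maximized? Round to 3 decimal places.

The Pareto density is strictly decreasing on [x_m, ∞), so the mode is x_m = 8.800.
Mean = α·x_m/(α−1) = 8.0·8.8/7.0 = 10.057.
This is the posterior mode — the MAP estimate.

8.800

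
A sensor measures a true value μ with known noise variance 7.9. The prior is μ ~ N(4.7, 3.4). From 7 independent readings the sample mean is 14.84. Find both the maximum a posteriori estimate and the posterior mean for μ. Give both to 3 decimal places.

μ_MAP = 12.313, E[μ|data] = 12.313

Posterior for μ is Normal. Precision-weighted mean: (1/3.4·4.7 + 7/7.9·14.84) / (1/3.4 + 7/7.9) = 12.313.
A Normal posterior is symmetric, so mode = mean.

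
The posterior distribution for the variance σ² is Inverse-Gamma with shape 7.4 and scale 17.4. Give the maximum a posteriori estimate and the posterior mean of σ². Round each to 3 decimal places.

Mode = β/(α+1) = 17.4/8.4 = 2.071.
Mean = β/(α−1) = 17.4/6.4 = 2.719.
Mean > mode: the posterior has a right tail.

MAP = 2.071; posterior mean = 2.719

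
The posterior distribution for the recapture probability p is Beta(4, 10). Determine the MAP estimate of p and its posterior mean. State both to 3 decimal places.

p_MAP = 0.250, E[p|data] = 0.286

Mode = (4−1)/(4+10−2) = 3/12 = 0.250.
Mean = 4/(4+10) = 4/14 = 0.286.
The mean is pulled above the mode by the posterior's right skew.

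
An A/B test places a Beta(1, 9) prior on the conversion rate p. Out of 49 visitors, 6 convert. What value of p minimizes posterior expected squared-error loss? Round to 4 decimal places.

0.1186

Posterior: Beta(1+6, 9+43) = Beta(7, 52).
Mode = (7−1)/(7+52−2) = 6/57 = 0.1053.
Mean = 7/(7+52) = 7/59 = 0.1186.
Squared-error loss ⇒ the optimal estimator is the posterior mean.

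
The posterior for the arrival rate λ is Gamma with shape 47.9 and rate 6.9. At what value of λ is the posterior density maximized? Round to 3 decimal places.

6.797

Mode = (α−1)/β = 46.9/6.9 = 6.797.
Mean = α/β = 47.9/6.9 = 6.942.
This is the posterior mode — the MAP estimate.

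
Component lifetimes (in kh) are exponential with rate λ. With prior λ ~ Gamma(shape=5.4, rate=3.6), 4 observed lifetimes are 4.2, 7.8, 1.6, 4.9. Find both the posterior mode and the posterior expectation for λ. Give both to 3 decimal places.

posterior mode = 0.380, posterior expectation = 0.425

Σ times = 18.5. Posterior: Gamma(shape = 5.4+4 = 9.4, rate = 3.6+18.5 = 22.1).
Mode = (α−1)/β = 8.4/22.1 = 0.380.
Mean = α/β = 9.4/22.1 = 0.425.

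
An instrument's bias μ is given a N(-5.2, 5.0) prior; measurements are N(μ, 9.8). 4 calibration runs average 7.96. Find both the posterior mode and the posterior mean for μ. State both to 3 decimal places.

Posterior for μ is Normal. Precision-weighted mean: (1/5.0·-5.2 + 4/9.8·7.96) / (1/5.0 + 4/9.8) = 3.632.
A Normal posterior is symmetric, so mode = mean.

posterior mode = 3.632, posterior mean = 3.632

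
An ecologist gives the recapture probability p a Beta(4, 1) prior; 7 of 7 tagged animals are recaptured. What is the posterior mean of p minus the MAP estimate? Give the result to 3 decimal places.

Posterior: Beta(4+7, 1+0) = Beta(11, 1).
Since β = 1 ≤ 1 and α > 1, the Beta density is monotone increasing on [0,1]; the mode is at 1.
Mean = 11/(11+1) = 0.917.
Difference = 0.917 − 1.000 = -0.083.

-0.083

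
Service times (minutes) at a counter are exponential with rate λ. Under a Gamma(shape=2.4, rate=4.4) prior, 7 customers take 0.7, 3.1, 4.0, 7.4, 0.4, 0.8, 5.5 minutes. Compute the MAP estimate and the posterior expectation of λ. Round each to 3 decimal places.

MAP = 0.319; posterior mean = 0.357

Σ times = 21.9. Posterior: Gamma(shape = 2.4+7 = 9.4, rate = 4.4+21.9 = 26.3).
Mode = (α−1)/β = 8.4/26.3 = 0.319.
Mean = α/β = 9.4/26.3 = 0.357.
The posterior is right-skewed, so the mean exceeds the mode.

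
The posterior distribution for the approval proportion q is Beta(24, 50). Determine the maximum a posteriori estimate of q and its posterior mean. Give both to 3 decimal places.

Mode = (24−1)/(24+50−2) = 23/72 = 0.319.
Mean = 24/(24+50) = 24/74 = 0.324.
The mean is pulled above the mode by the posterior's right skew.

maximum a posteriori estimate = 0.319, posterior mean = 0.324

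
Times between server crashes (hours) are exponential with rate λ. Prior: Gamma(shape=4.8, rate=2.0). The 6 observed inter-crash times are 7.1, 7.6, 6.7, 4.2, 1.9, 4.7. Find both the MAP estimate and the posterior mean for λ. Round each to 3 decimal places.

Σ times = 32.2. Posterior: Gamma(shape = 4.8+6 = 10.8, rate = 2.0+32.2 = 34.2).
Mode = (α−1)/β = 9.8/34.2 = 0.287.
Mean = α/β = 10.8/34.2 = 0.316.

MAP: 0.287. Posterior mean: 0.316.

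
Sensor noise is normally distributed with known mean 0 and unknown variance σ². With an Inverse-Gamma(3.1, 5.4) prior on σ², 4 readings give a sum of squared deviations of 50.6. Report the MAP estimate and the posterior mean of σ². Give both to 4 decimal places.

Posterior: Inverse-Gamma(shape = 3.1+4/2 = 5.1, scale = 5.4+50.6/2 = 30.7).
Mode = β/(α+1) = 30.7/6.1 = 5.0328.
Mean = β/(α−1) = 30.7/4.1 = 7.4878.
Mean > mode: the posterior has a right tail.

MAP: 5.0328. Posterior mean: 7.4878.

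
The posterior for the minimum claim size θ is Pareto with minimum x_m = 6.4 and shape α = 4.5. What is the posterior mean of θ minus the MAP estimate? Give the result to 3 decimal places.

The Pareto density is strictly decreasing on [x_m, ∞), so the mode is x_m = 6.400.
Mean = α·x_m/(α−1) = 4.5·6.4/3.5 = 8.229.
Difference = 8.229 − 6.400 = 1.829.

1.829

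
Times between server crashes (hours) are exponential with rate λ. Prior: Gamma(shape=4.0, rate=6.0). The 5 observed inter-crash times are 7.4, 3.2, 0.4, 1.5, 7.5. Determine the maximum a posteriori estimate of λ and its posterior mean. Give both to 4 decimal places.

λ_MAP = 0.3077, E[λ|data] = 0.3462

Σ times = 20.0. Posterior: Gamma(shape = 4.0+5 = 9.0, rate = 6.0+20.0 = 26.0).
Mode = (α−1)/β = 8.0/26.0 = 0.3077.
Mean = α/β = 9.0/26.0 = 0.3462.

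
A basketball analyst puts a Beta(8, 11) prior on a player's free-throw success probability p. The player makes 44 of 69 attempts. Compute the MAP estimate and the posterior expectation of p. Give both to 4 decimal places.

Posterior: Beta(8+44, 11+25) = Beta(52, 36).
Mode = (52−1)/(52+36−2) = 51/86 = 0.5930.
Mean = 52/(52+36) = 52/88 = 0.5909.

MAP: 0.5930. Posterior mean: 0.5909.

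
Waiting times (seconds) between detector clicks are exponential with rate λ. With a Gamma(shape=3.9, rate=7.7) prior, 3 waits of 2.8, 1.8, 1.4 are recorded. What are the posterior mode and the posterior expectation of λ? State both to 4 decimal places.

λ_MAP = 0.4307, E[λ|data] = 0.5036

Σ times = 6.0. Posterior: Gamma(shape = 3.9+3 = 6.9, rate = 7.7+6.0 = 13.7).
Mode = (α−1)/β = 5.9/13.7 = 0.4307.
Mean = α/β = 6.9/13.7 = 0.5036.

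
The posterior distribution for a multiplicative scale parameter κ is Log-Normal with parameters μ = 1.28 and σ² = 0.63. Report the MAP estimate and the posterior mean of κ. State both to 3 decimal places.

Mode = exp(μ − σ²) = exp(0.65) = 1.916.
Mean = exp(μ + σ²/2) = exp(1.595) = 4.928.

MAP = 1.916; posterior mean = 4.928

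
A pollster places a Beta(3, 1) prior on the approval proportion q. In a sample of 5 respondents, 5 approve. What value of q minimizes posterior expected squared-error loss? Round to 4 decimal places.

Posterior: Beta(3+5, 1+0) = Beta(8, 1).
Since β = 1 ≤ 1 and α > 1, the Beta density is monotone increasing on [0,1]; the mode is at 1.
Mean = 8/(8+1) = 0.8889.
Squared-error loss ⇒ the optimal estimator is the posterior mean.

0.8889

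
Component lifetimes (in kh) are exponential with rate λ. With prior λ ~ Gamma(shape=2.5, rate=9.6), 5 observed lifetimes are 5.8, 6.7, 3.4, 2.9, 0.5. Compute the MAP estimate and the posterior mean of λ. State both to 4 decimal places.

Σ times = 19.3. Posterior: Gamma(shape = 2.5+5 = 7.5, rate = 9.6+19.3 = 28.9).
Mode = (α−1)/β = 6.5/28.9 = 0.2249.
Mean = α/β = 7.5/28.9 = 0.2595.
The mean is pulled above the mode by the posterior's right skew.

MAP estimate = 0.2249, posterior mean = 0.2595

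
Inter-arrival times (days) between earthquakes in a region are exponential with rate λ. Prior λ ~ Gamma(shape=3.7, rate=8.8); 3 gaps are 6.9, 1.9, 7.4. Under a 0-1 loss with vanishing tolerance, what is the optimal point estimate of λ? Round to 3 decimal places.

Σ times = 16.2. Posterior: Gamma(shape = 3.7+3 = 6.7, rate = 8.8+16.2 = 25.0).
Mode = (α−1)/β = 5.7/25.0 = 0.228.
Mean = α/β = 6.7/25.0 = 0.268.
This is the posterior mode — the MAP estimate.

0.228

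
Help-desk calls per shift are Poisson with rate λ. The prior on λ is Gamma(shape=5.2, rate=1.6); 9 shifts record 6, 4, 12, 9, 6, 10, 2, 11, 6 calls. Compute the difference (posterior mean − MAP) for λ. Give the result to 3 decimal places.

Σ counts = 66. Posterior: Gamma(shape = 5.2+66 = 71.2, rate = 1.6+9 = 10.6).
Mode = (α−1)/β = 70.2/10.6 = 6.623.
Mean = α/β = 71.2/10.6 = 6.717.
Difference = 6.717 − 6.623 = 0.094.

0.094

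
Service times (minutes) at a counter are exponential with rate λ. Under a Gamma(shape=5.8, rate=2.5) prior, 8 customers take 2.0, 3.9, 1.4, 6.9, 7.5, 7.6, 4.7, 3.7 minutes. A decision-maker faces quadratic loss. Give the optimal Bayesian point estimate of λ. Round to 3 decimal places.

0.343

Σ times = 37.7. Posterior: Gamma(shape = 5.8+8 = 13.8, rate = 2.5+37.7 = 40.2).
Mode = (α−1)/β = 12.8/40.2 = 0.318.
Mean = α/β = 13.8/40.2 = 0.343.
Quadratic loss ⇒ the optimal estimator is the posterior mean.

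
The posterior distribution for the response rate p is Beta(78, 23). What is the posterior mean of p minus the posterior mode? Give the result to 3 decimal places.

-0.006

Mode = (78−1)/(78+23−2) = 77/99 = 0.778.
Mean = 78/(78+23) = 78/101 = 0.772.
Difference = 0.772 − 0.778 = -0.006.
The posterior is left-skewed, so the mode exceeds the mean.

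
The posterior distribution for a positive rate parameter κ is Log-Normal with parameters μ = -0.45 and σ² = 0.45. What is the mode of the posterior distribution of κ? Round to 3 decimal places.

Mode = exp(μ − σ²) = exp(-0.90) = 0.407.
Mean = exp(μ + σ²/2) = exp(-0.225) = 0.799.
This is the posterior mode — the MAP estimate.

0.407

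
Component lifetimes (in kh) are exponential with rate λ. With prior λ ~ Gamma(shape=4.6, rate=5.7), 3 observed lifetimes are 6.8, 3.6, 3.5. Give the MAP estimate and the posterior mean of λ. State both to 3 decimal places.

Σ times = 13.9. Posterior: Gamma(shape = 4.6+3 = 7.6, rate = 5.7+13.9 = 19.6).
Mode = (α−1)/β = 6.6/19.6 = 0.337.
Mean = α/β = 7.6/19.6 = 0.388.

MAP estimate = 0.337, posterior mean = 0.388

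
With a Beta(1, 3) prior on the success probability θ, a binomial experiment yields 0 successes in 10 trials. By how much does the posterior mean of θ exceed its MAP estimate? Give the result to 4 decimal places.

0.0714

Posterior: Beta(1+0, 3+10) = Beta(1, 13).
Since α = 1 ≤ 1 and β > 1, the Beta density is monotone decreasing on [0,1]; the mode is at 0.
Mean = 1/(1+13) = 0.0714.
Difference = 0.0714 − 0.0000 = 0.0714.
Right-skewed posterior ⇒ mode < mean.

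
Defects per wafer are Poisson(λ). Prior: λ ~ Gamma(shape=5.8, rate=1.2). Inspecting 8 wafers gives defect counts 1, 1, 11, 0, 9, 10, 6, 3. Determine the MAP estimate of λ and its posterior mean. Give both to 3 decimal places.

Σ counts = 41. Posterior: Gamma(shape = 5.8+41 = 46.8, rate = 1.2+8 = 9.2).
Mode = (α−1)/β = 45.8/9.2 = 4.978.
Mean = α/β = 46.8/9.2 = 5.087.

MAP = 4.978; posterior mean = 5.087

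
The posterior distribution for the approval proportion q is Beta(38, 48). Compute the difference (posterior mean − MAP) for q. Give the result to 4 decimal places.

Mode = (38−1)/(38+48−2) = 37/84 = 0.4405.
Mean = 38/(38+48) = 38/86 = 0.4419.
Difference = 0.4419 − 0.4405 = 0.0014.

0.0014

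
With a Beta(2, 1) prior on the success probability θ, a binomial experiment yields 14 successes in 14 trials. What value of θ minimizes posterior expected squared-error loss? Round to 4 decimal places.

0.9412

Posterior: Beta(2+14, 1+0) = Beta(16, 1).
Since β = 1 ≤ 1 and α > 1, the Beta density is monotone increasing on [0,1]; the mode is at 1.
Mean = 16/(16+1) = 0.9412.
Squared-error loss ⇒ the optimal estimator is the posterior mean.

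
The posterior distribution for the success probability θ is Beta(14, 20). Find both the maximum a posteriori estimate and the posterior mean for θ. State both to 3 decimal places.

MAP = 0.406; posterior mean = 0.412

Mode = (14−1)/(14+20−2) = 13/32 = 0.406.
Mean = 14/(14+20) = 14/34 = 0.412.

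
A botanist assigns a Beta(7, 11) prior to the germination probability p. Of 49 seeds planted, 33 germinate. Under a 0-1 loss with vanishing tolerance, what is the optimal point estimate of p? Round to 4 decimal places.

Posterior: Beta(7+33, 11+16) = Beta(40, 27).
Mode = (40−1)/(40+27−2) = 39/65 = 0.6000.
Mean = 40/(40+27) = 40/67 = 0.5970.
This is the posterior mode — the MAP estimate.

0.6000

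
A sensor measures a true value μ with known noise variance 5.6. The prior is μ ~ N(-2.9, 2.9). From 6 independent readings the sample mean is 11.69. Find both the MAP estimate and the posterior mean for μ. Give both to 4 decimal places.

Posterior for μ is Normal. Precision-weighted mean: (1/2.9·-2.9 + 6/5.6·11.69) / (1/2.9 + 6/5.6) = 8.1377.
A Normal posterior is symmetric, so mode = mean.

MAP = 8.1377, posterior mean = 8.1377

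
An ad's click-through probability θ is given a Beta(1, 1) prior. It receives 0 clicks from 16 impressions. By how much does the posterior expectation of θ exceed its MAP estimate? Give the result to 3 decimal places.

Posterior: Beta(1+0, 1+16) = Beta(1, 17).
Since α = 1 ≤ 1 and β > 1, the Beta density is monotone decreasing on [0,1]; the mode is at 0.
Mean = 1/(1+17) = 0.056.
Difference = 0.056 − 0.000 = 0.056.

0.056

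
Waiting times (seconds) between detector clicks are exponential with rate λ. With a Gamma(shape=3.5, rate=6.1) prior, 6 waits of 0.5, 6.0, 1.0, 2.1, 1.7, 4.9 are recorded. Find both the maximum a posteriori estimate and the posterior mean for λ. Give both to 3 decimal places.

Σ times = 16.2. Posterior: Gamma(shape = 3.5+6 = 9.5, rate = 6.1+16.2 = 22.3).
Mode = (α−1)/β = 8.5/22.3 = 0.381.
Mean = α/β = 9.5/22.3 = 0.426.

MAP = 0.381; posterior mean = 0.426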